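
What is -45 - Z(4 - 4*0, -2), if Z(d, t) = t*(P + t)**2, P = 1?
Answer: -43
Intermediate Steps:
Z(d, t) = t*(1 + t)**2
-45 - Z(4 - 4*0, -2) = -45 - (-2)*(1 - 2)**2 = -45 - (-2)*(-1)**2 = -45 - (-2) = -45 - 1*(-2) = -45 + 2 = -43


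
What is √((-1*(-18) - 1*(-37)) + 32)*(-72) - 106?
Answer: -106 - 72*√87 ≈ -777.57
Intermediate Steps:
√((-1*(-18) - 1*(-37)) + 32)*(-72) - 106 = √((18 + 37) + 32)*(-72) - 106 = √(55 + 32)*(-72) - 106 = √87*(-72) - 106 = -72*√87 - 106 = -106 - 72*√87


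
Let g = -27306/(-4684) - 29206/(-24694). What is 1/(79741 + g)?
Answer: 28916674/2306047275251 ≈ 1.2540e-5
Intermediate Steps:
g = 202773817/28916674 (g = -27306*(-1/4684) - 29206*(-1/24694) = 13653/2342 + 14603/12347 = 202773817/28916674 ≈ 7.0124)
1/(79741 + g) = 1/(79741 + 202773817/28916674) = 1/(2306047275251/28916674) = 28916674/2306047275251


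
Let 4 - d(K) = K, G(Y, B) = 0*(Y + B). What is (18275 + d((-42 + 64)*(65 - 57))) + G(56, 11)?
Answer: 18103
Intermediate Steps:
G(Y, B) = 0 (G(Y, B) = 0*(B + Y) = 0)
d(K) = 4 - K
(18275 + d((-42 + 64)*(65 - 57))) + G(56, 11) = (18275 + (4 - (-42 + 64)*(65 - 57))) + 0 = (18275 + (4 - 22*8)) + 0 = (18275 + (4 - 1*176)) + 0 = (18275 + (4 - 176)) + 0 = (18275 - 172) + 0 = 18103 + 0 = 18103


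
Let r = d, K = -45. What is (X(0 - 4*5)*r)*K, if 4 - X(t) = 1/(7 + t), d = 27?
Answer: -64395/13 ≈ -4953.5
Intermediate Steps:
X(t) = 4 - 1/(7 + t)
r = 27
(X(0 - 4*5)*r)*K = (((27 + 4*(0 - 4*5))/(7 + (0 - 4*5)))*27)*(-45) = (((27 + 4*(0 - 20))/(7 + (0 - 20)))*27)*(-45) = (((27 + 4*(-20))/(7 - 20))*27)*(-45) = (((27 - 80)/(-13))*27)*(-45) = (-1/13*(-53)*27)*(-45) = ((53/13)*27)*(-45) = (1431/13)*(-45) = -64395/13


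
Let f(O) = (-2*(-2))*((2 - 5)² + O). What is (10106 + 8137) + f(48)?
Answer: 18471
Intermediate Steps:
f(O) = 36 + 4*O (f(O) = 4*((-3)² + O) = 4*(9 + O) = 36 + 4*O)
(10106 + 8137) + f(48) = (10106 + 8137) + (36 + 4*48) = 18243 + (36 + 192) = 18243 + 228 = 18471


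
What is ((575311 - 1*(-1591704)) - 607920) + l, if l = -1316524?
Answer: 242571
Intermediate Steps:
((575311 - 1*(-1591704)) - 607920) + l = ((575311 - 1*(-1591704)) - 607920) - 1316524 = ((575311 + 1591704) - 607920) - 1316524 = (2167015 - 607920) - 1316524 = 1559095 - 1316524 = 242571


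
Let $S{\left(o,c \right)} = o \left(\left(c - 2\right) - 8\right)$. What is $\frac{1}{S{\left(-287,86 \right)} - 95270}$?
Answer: $- \frac{1}{117082} \approx -8.541 \cdot 10^{-6}$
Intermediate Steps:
$S{\left(o,c \right)} = o \left(-10 + c\right)$ ($S{\left(o,c \right)} = o \left(\left(c - 2\right) - 8\right) = o \left(\left(-2 + c\right) - 8\right) = o \left(-10 + c\right)$)
$\frac{1}{S{\left(-287,86 \right)} - 95270} = \frac{1}{- 287 \left(-10 + 86\right) - 95270} = \frac{1}{\left(-287\right) 76 - 95270} = \frac{1}{-21812 - 95270} = \frac{1}{-117082} = - \frac{1}{117082}$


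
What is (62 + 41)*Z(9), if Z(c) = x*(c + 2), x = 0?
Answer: 0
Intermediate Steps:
Z(c) = 0 (Z(c) = 0*(c + 2) = 0*(2 + c) = 0)
(62 + 41)*Z(9) = (62 + 41)*0 = 103*0 = 0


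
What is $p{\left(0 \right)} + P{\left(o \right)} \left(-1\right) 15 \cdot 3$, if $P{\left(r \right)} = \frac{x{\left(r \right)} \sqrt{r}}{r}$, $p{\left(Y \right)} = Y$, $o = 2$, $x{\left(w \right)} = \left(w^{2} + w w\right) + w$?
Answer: $- 225 \sqrt{2} \approx -318.2$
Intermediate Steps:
$x{\left(w \right)} = w + 2 w^{2}$ ($x{\left(w \right)} = \left(w^{2} + w^{2}\right) + w = 2 w^{2} + w = w + 2 w^{2}$)
$P{\left(r \right)} = \sqrt{r} \left(1 + 2 r\right)$ ($P{\left(r \right)} = \frac{r \left(1 + 2 r\right) \sqrt{r}}{r} = \frac{r^{\frac{3}{2}} \left(1 + 2 r\right)}{r} = \sqrt{r} \left(1 + 2 r\right)$)
$p{\left(0 \right)} + P{\left(o \right)} \left(-1\right) 15 \cdot 3 = 0 + \sqrt{2} \left(1 + 2 \cdot 2\right) \left(-1\right) 15 \cdot 3 = 0 + \sqrt{2} \left(1 + 4\right) \left(-1\right) 45 = 0 + \sqrt{2} \cdot 5 \left(-1\right) 45 = 0 + 5 \sqrt{2} \left(-1\right) 45 = 0 + - 5 \sqrt{2} \cdot 45 = 0 - 225 \sqrt{2} = - 225 \sqrt{2}$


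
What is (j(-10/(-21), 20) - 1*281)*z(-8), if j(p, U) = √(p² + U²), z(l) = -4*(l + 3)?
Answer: -5620 + 200*√1765/21 ≈ -5219.9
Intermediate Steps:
z(l) = -12 - 4*l (z(l) = -4*(3 + l) = -12 - 4*l)
j(p, U) = √(U² + p²)
(j(-10/(-21), 20) - 1*281)*z(-8) = (√(20² + (-10/(-21))²) - 1*281)*(-12 - 4*(-8)) = (√(400 + (-10*(-1/21))²) - 281)*(-12 + 32) = (√(400 + (10/21)²) - 281)*20 = (√(400 + 100/441) - 281)*20 = (√(176500/441) - 281)*20 = (10*√1765/21 - 281)*20 = (-281 + 10*√1765/21)*20 = -5620 + 200*√1765/21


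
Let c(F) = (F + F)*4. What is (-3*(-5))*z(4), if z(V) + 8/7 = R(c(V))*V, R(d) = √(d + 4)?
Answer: 2400/7 ≈ 342.86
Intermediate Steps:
c(F) = 8*F (c(F) = (2*F)*4 = 8*F)
R(d) = √(4 + d)
z(V) = -8/7 + V*√(4 + 8*V) (z(V) = -8/7 + √(4 + 8*V)*V = -8/7 + V*√(4 + 8*V))
(-3*(-5))*z(4) = (-3*(-5))*(-8/7 + 2*4*√(1 + 2*4)) = 15*(-8/7 + 2*4*√(1 + 8)) = 15*(-8/7 + 2*4*√9) = 15*(-8/7 + 2*4*3) = 15*(-8/7 + 24) = 15*(160/7) = 2400/7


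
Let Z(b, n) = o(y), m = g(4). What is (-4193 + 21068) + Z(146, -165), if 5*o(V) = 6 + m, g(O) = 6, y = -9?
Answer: 84387/5 ≈ 16877.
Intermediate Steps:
m = 6
o(V) = 12/5 (o(V) = (6 + 6)/5 = (1/5)*12 = 12/5)
Z(b, n) = 12/5
(-4193 + 21068) + Z(146, -165) = (-4193 + 21068) + 12/5 = 16875 + 12/5 = 84387/5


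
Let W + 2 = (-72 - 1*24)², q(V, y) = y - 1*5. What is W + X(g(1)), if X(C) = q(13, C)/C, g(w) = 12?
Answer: 110575/12 ≈ 9214.6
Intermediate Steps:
q(V, y) = -5 + y (q(V, y) = y - 5 = -5 + y)
W = 9214 (W = -2 + (-72 - 1*24)² = -2 + (-72 - 24)² = -2 + (-96)² = -2 + 9216 = 9214)
X(C) = (-5 + C)/C
W + X(g(1)) = 9214 + (-5 + 12)/12 = 9214 + (1/12)*7 = 9214 + 7/12 = 110575/12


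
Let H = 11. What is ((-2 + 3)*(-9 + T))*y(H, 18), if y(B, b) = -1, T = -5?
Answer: 14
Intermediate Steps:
((-2 + 3)*(-9 + T))*y(H, 18) = ((-2 + 3)*(-9 - 5))*(-1) = (1*(-14))*(-1) = -14*(-1) = 14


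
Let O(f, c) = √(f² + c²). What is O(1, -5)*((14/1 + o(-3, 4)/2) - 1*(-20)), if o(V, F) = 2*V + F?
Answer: 33*√26 ≈ 168.27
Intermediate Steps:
o(V, F) = F + 2*V
O(f, c) = √(c² + f²)
O(1, -5)*((14/1 + o(-3, 4)/2) - 1*(-20)) = √((-5)² + 1²)*((14/1 + (4 + 2*(-3))/2) - 1*(-20)) = √(25 + 1)*((14*1 + (4 - 6)*(½)) + 20) = √26*((14 - 2*½) + 20) = √26*((14 - 1) + 20) = √26*(13 + 20) = √26*33 = 33*√26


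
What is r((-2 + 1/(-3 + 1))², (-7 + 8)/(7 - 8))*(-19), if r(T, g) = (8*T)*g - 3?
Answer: 1007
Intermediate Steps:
r(T, g) = -3 + 8*T*g (r(T, g) = 8*T*g - 3 = -3 + 8*T*g)
r((-2 + 1/(-3 + 1))², (-7 + 8)/(7 - 8))*(-19) = (-3 + 8*(-2 + 1/(-3 + 1))²*((-7 + 8)/(7 - 8)))*(-19) = (-3 + 8*(-2 + 1/(-2))²*(1/(-1)))*(-19) = (-3 + 8*(-2 - ½)²*(1*(-1)))*(-19) = (-3 + 8*(-5/2)²*(-1))*(-19) = (-3 + 8*(25/4)*(-1))*(-19) = (-3 - 50)*(-19) = -53*(-19) = 1007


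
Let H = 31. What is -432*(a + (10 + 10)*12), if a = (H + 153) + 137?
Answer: -242352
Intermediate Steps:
a = 321 (a = (31 + 153) + 137 = 184 + 137 = 321)
-432*(a + (10 + 10)*12) = -432*(321 + (10 + 10)*12) = -432*(321 + 20*12) = -432*(321 + 240) = -432*561 = -242352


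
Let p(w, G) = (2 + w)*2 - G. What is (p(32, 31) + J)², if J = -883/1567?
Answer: 3259953216/2455489 ≈ 1327.6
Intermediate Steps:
p(w, G) = 4 - G + 2*w (p(w, G) = (4 + 2*w) - G = 4 - G + 2*w)
J = -883/1567 (J = -883*1/1567 = -883/1567 ≈ -0.56350)
(p(32, 31) + J)² = ((4 - 1*31 + 2*32) - 883/1567)² = ((4 - 31 + 64) - 883/1567)² = (37 - 883/1567)² = (57096/1567)² = 3259953216/2455489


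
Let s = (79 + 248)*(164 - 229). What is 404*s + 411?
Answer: -8586609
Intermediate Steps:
s = -21255 (s = 327*(-65) = -21255)
404*s + 411 = 404*(-21255) + 411 = -8587020 + 411 = -8586609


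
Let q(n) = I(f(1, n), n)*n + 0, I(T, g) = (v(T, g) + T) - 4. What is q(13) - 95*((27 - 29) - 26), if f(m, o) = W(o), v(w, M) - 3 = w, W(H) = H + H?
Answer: 3323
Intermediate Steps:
W(H) = 2*H
v(w, M) = 3 + w
f(m, o) = 2*o
I(T, g) = -1 + 2*T (I(T, g) = ((3 + T) + T) - 4 = (3 + 2*T) - 4 = -1 + 2*T)
q(n) = n*(-1 + 4*n) (q(n) = (-1 + 2*(2*n))*n + 0 = (-1 + 4*n)*n + 0 = n*(-1 + 4*n) + 0 = n*(-1 + 4*n))
q(13) - 95*((27 - 29) - 26) = 13*(-1 + 4*13) - 95*((27 - 29) - 26) = 13*(-1 + 52) - 95*(-2 - 26) = 13*51 - 95*(-28) = 663 + 2660 = 3323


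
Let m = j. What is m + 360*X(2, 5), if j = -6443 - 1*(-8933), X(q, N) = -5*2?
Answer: -1110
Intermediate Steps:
X(q, N) = -10
j = 2490 (j = -6443 + 8933 = 2490)
m = 2490
m + 360*X(2, 5) = 2490 + 360*(-10) = 2490 - 3600 = -1110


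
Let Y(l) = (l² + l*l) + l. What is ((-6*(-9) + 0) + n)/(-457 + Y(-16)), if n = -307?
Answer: -253/39 ≈ -6.4872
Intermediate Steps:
Y(l) = l + 2*l² (Y(l) = (l² + l²) + l = 2*l² + l = l + 2*l²)
((-6*(-9) + 0) + n)/(-457 + Y(-16)) = ((-6*(-9) + 0) - 307)/(-457 - 16*(1 + 2*(-16))) = ((54 + 0) - 307)/(-457 - 16*(1 - 32)) = (54 - 307)/(-457 - 16*(-31)) = -253/(-457 + 496) = -253/39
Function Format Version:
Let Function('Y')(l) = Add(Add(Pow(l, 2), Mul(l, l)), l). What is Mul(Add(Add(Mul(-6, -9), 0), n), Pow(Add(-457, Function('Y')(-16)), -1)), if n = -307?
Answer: Rational(-253, 39) ≈ -6.4872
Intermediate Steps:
Function('Y')(l) = Add(l, Mul(2, Pow(l, 2))) (Function('Y')(l) = Add(Add(Pow(l, 2), Pow(l, 2)), l) = Add(Mul(2, Pow(l, 2)), l) = Add(l, Mul(2, Pow(l, 2))))
Mul(Add(Add(Mul(-6, -9), 0), n), Pow(Add(-457, Function('Y')(-16)), -1)) = Mul(Add(Add(Mul(-6, -9), 0), -307), Pow(Add(-457, Mul(-16, Add(1, Mul(2, -16)))), -1)) = Mul(Add(Add(54, 0), -307), Pow(Add(-457, Mul(-16, Add(1, -32))), -1)) = Mul(Add(54, -307), Pow(Add(-457, Mul(-16, -31)), -1)) = Mul(-253, Pow(Add(-457, 496), -1)) = Mul(-253, Pow(39, -1)) = Mul(-253, Rational(1, 39)) = Rational(-253, 39)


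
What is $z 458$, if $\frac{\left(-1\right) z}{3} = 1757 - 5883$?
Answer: $5669124$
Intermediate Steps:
$z = 12378$ ($z = - 3 \left(1757 - 5883\right) = \left(-3\right) \left(-4126\right) = 12378$)
$z 458 = 12378 \cdot 458 = 5669124$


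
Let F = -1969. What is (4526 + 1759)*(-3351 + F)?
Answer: -33436200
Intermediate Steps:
(4526 + 1759)*(-3351 + F) = (4526 + 1759)*(-3351 - 1969) = 6285*(-5320) = -33436200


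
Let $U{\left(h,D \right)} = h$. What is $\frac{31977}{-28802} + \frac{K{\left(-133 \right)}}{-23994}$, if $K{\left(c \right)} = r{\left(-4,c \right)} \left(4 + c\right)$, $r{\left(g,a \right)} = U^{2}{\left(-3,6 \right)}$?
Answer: $- \frac{474042}{446431} \approx -1.0618$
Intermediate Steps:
$r{\left(g,a \right)} = 9$ ($r{\left(g,a \right)} = \left(-3\right)^{2} = 9$)
$K{\left(c \right)} = 36 + 9 c$ ($K{\left(c \right)} = 9 \left(4 + c\right) = 36 + 9 c$)
$\frac{31977}{-28802} + \frac{K{\left(-133 \right)}}{-23994} = \frac{31977}{-28802} + \frac{36 + 9 \left(-133\right)}{-23994} = 31977 \left(- \frac{1}{28802}\right) + \left(36 - 1197\right) \left(- \frac{1}{23994}\right) = - \frac{31977}{28802} - - \frac{3}{62} = - \frac{31977}{28802} + \frac{3}{62} = - \frac{474042}{446431}$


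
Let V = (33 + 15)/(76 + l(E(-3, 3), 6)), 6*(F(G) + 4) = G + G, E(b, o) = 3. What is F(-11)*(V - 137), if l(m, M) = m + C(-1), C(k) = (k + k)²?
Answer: 260429/249 ≈ 1045.9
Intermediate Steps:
C(k) = 4*k² (C(k) = (2*k)² = 4*k²)
l(m, M) = 4 + m (l(m, M) = m + 4*(-1)² = m + 4*1 = m + 4 = 4 + m)
F(G) = -4 + G/3 (F(G) = -4 + (G + G)/6 = -4 + (2*G)/6 = -4 + G/3)
V = 48/83 (V = (33 + 15)/(76 + (4 + 3)) = 48/(76 + 7) = 48/83 ≈ 0.57831)
F(-11)*(V - 137) = (-4 + (⅓)*(-11))*(48/83 - 137) = (-4 - 11/3)*(-11323/83) = -23/3*(-11323/83) = 260429/249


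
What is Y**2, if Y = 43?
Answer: 1849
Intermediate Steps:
Y**2 = 43**2 = 1849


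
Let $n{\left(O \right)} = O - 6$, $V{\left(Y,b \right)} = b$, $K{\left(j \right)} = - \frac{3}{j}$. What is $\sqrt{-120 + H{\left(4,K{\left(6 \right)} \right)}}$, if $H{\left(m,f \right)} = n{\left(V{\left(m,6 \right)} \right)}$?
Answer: $2 i \sqrt{30} \approx 10.954 i$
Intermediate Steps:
$n{\left(O \right)} = -6 + O$ ($n{\left(O \right)} = O - 6 = -6 + O$)
$H{\left(m,f \right)} = 0$ ($H{\left(m,f \right)} = -6 + 6 = 0$)
$\sqrt{-120 + H{\left(4,K{\left(6 \right)} \right)}} = \sqrt{-120 + 0} = \sqrt{-120} = 2 i \sqrt{30}$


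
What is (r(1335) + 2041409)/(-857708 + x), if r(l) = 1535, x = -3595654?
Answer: -1021472/2226681 ≈ -0.45874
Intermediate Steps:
(r(1335) + 2041409)/(-857708 + x) = (1535 + 2041409)/(-857708 - 3595654) = 2042944/(-4453362) = 2042944*(-1/4453362) = -1021472/2226681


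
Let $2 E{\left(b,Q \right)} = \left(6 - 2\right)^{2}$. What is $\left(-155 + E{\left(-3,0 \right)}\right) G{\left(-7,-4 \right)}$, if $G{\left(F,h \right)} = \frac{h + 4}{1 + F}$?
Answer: $0$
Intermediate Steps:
$G{\left(F,h \right)} = \frac{4 + h}{1 + F}$
$E{\left(b,Q \right)} = 8$ ($E{\left(b,Q \right)} = \frac{\left(6 - 2\right)^{2}}{2} = \frac{4^{2}}{2} = \frac{1}{2} \cdot 16 = 8$)
$\left(-155 + E{\left(-3,0 \right)}\right) G{\left(-7,-4 \right)} = \left(-155 + 8\right) \frac{4 - 4}{1 - 7} = - 147 \frac{1}{-6} \cdot 0 = - 147 \left(\left(- \frac{1}{6}\right) 0\right) = \left(-147\right) 0 = 0$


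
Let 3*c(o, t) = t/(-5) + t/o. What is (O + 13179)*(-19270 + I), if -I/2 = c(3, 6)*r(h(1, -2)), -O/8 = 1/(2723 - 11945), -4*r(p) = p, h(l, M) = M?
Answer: -17565341289142/69165 ≈ -2.5396e+8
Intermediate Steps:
r(p) = -p/4
c(o, t) = -t/15 + t/(3*o) (c(o, t) = (t/(-5) + t/o)/3 = (t*(-1/5) + t/o)/3 = (-t/5 + t/o)/3 = -t/15 + t/(3*o))
O = 4/4611 (O = -8/(2723 - 11945) = -8/(-9222) = -8*(-1/9222) = 4/4611 ≈ 0.00086749)
I = -4/15 (I = -2*(1/15)*6*(5 - 1*3)/3*(-1/4*(-2)) = -2*(1/15)*6*(1/3)*(5 - 3)/2 = -2*(1/15)*6*(1/3)*2/2 = -8/(15*2) = -2*2/15 = -4/15 ≈ -0.26667)
(O + 13179)*(-19270 + I) = (4/4611 + 13179)*(-19270 - 4/15) = (60768373/4611)*(-289054/15) = -17565341289142/69165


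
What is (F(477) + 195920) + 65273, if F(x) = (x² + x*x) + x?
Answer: 716728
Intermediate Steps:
F(x) = x + 2*x² (F(x) = (x² + x²) + x = 2*x² + x = x + 2*x²)
(F(477) + 195920) + 65273 = (477*(1 + 2*477) + 195920) + 65273 = (477*(1 + 954) + 195920) + 65273 = (477*955 + 195920) + 65273 = (455535 + 195920) + 65273 = 651455 + 65273 = 716728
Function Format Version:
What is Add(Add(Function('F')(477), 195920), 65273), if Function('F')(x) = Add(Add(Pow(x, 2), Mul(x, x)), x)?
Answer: 716728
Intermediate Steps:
Function('F')(x) = Add(x, Mul(2, Pow(x, 2))) (Function('F')(x) = Add(Add(Pow(x, 2), Pow(x, 2)), x) = Add(Mul(2, Pow(x, 2)), x) = Add(x, Mul(2, Pow(x, 2))))
Add(Add(Function('F')(477), 195920), 65273) = Add(Add(Mul(477, Add(1, Mul(2, 477))), 195920), 65273) = Add(Add(Mul(477, Add(1, 954)), 195920), 65273) = Add(Add(Mul(477, 955), 195920), 65273) = Add(Add(455535, 195920), 65273) = Add(651455, 65273) = 716728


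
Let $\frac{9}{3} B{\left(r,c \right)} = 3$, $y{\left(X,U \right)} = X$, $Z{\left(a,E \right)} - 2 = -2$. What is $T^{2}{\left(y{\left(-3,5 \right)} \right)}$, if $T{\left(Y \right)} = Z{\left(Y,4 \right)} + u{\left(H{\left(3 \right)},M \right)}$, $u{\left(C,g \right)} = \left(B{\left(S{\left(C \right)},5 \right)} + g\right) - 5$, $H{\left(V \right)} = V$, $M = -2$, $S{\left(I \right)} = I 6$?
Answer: $36$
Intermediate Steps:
$Z{\left(a,E \right)} = 0$ ($Z{\left(a,E \right)} = 2 - 2 = 0$)
$S{\left(I \right)} = 6 I$
$B{\left(r,c \right)} = 1$ ($B{\left(r,c \right)} = \frac{1}{3} \cdot 3 = 1$)
$u{\left(C,g \right)} = -4 + g$ ($u{\left(C,g \right)} = \left(1 + g\right) - 5 = -4 + g$)
$T{\left(Y \right)} = -6$ ($T{\left(Y \right)} = 0 - 6 = -6$)
$T^{2}{\left(y{\left(-3,5 \right)} \right)} = \left(-6\right)^{2} = 36$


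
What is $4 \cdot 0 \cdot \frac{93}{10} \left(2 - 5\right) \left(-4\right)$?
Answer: $0$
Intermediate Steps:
$4 \cdot 0 \cdot \frac{93}{10} \left(2 - 5\right) \left(-4\right) = 0 \cdot 93 \cdot \frac{1}{10} \left(\left(-3\right) \left(-4\right)\right) = 0 \cdot \frac{93}{10} \cdot 12 = 0 \cdot 12 = 0$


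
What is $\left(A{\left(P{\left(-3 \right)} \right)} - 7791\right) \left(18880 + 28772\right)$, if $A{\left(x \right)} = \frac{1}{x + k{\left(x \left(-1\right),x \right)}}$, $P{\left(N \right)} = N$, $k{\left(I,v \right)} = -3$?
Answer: $-371264674$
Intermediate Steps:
$A{\left(x \right)} = \frac{1}{-3 + x}$ ($A{\left(x \right)} = \frac{1}{x - 3} = \frac{1}{-3 + x}$)
$\left(A{\left(P{\left(-3 \right)} \right)} - 7791\right) \left(18880 + 28772\right) = \left(\frac{1}{-3 - 3} - 7791\right) \left(18880 + 28772\right) = \left(\frac{1}{-6} - 7791\right) 47652 = \left(- \frac{1}{6} - 7791\right) 47652 = \left(- \frac{46747}{6}\right) 47652 = -371264674$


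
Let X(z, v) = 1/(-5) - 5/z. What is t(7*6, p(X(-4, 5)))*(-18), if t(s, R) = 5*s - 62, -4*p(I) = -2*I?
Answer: -2664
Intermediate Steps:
X(z, v) = -1/5 - 5/z (X(z, v) = 1*(-1/5) - 5/z = -1/5 - 5/z)
p(I) = I/2 (p(I) = -(-1)*I/2 = I/2)
t(s, R) = -62 + 5*s
t(7*6, p(X(-4, 5)))*(-18) = (-62 + 5*(7*6))*(-18) = (-62 + 5*42)*(-18) = (-62 + 210)*(-18) = 148*(-18) = -2664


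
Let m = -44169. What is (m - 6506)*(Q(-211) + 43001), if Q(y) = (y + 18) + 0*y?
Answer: -2169295400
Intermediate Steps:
Q(y) = 18 + y (Q(y) = (18 + y) + 0 = 18 + y)
(m - 6506)*(Q(-211) + 43001) = (-44169 - 6506)*((18 - 211) + 43001) = -50675*(-193 + 43001) = -50675*42808 = -2169295400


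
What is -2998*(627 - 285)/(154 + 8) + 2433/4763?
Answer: -271288109/42867 ≈ -6328.6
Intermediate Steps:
-2998*(627 - 285)/(154 + 8) + 2433/4763 = -2998/(162/342) + 2433*(1/4763) = -2998/(162*(1/342)) + 2433/4763 = -2998/9/19 + 2433/4763 = -2998*19/9 + 2433/4763 = -56962/9 + 2433/4763 = -271288109/42867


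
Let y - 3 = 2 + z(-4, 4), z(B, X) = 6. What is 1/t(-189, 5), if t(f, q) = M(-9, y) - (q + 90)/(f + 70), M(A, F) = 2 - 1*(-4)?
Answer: 119/809 ≈ 0.14710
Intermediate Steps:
y = 11 (y = 3 + (2 + 6) = 3 + 8 = 11)
M(A, F) = 6 (M(A, F) = 2 + 4 = 6)
t(f, q) = 6 - (90 + q)/(70 + f) (t(f, q) = 6 - (q + 90)/(f + 70) = 6 - (90 + q)/(70 + f))
1/t(-189, 5) = 1/((330 - 1*5 + 6*(-189))/(70 - 189)) = 1/((330 - 5 - 1134)/(-119)) = 1/(-1/119*(-809)) = 1/(809/119) = 119/809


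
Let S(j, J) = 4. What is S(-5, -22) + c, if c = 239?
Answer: 243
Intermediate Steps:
S(-5, -22) + c = 4 + 239 = 243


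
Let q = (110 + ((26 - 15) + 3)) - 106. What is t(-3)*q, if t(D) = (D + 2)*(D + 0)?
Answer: 54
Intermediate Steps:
t(D) = D*(2 + D) (t(D) = (2 + D)*D = D*(2 + D))
q = 18 (q = (110 + (11 + 3)) - 106 = (110 + 14) - 106 = 124 - 106 = 18)
t(-3)*q = -3*(2 - 3)*18 = -3*(-1)*18 = 3*18 = 54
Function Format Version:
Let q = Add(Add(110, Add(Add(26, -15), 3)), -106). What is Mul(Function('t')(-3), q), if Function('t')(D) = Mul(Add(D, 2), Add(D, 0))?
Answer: 54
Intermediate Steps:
Function('t')(D) = Mul(D, Add(2, D)) (Function('t')(D) = Mul(Add(2, D), D) = Mul(D, Add(2, D)))
q = 18 (q = Add(Add(110, Add(11, 3)), -106) = Add(Add(110, 14), -106) = Add(124, -106) = 18)
Mul(Function('t')(-3), q) = Mul(Mul(-3, Add(2, -3)), 18) = Mul(Mul(-3, -1), 18) = Mul(3, 18) = 54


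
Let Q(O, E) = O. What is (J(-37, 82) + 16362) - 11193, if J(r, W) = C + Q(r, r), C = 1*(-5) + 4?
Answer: 5131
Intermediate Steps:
C = -1 (C = -5 + 4 = -1)
J(r, W) = -1 + r
(J(-37, 82) + 16362) - 11193 = ((-1 - 37) + 16362) - 11193 = (-38 + 16362) - 11193 = 16324 - 11193 = 5131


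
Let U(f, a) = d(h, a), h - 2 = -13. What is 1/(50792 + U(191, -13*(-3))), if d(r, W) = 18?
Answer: 1/50810 ≈ 1.9681e-5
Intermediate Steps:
h = -11 (h = 2 - 13 = -11)
U(f, a) = 18
1/(50792 + U(191, -13*(-3))) = 1/(50792 + 18) = 1/50810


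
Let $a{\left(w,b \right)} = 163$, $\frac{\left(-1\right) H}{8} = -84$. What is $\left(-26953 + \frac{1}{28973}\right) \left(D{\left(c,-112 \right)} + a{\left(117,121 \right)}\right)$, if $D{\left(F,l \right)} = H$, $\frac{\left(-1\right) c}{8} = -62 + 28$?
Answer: $- \frac{652059238780}{28973} \approx -2.2506 \cdot 10^{7}$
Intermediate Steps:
$H = 672$ ($H = \left(-8\right) \left(-84\right) = 672$)
$c = 272$ ($c = - 8 \left(-62 + 28\right) = \left(-8\right) \left(-34\right) = 272$)
$D{\left(F,l \right)} = 672$
$\left(-26953 + \frac{1}{28973}\right) \left(D{\left(c,-112 \right)} + a{\left(117,121 \right)}\right) = \left(-26953 + \frac{1}{28973}\right) \left(672 + 163\right) = \left(-26953 + \frac{1}{28973}\right) 835 = \left(- \frac{780909268}{28973}\right) 835 = - \frac{652059238780}{28973}$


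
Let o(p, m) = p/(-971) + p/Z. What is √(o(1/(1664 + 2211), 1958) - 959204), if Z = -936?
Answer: I*√13219104710034323178910/117393900 ≈ 979.39*I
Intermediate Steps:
o(p, m) = -1907*p/908856 (o(p, m) = p/(-971) + p/(-936) = p*(-1/971) + p*(-1/936) = -p/971 - p/936 = -1907*p/908856)
√(o(1/(1664 + 2211), 1958) - 959204) = √(-1907/(908856*(1664 + 2211)) - 959204) = √(-1907/908856/3875 - 959204) = √(-1907/908856*1/3875 - 959204) = √(-1907/3521817000 - 959204) = √(-3378140953669907/3521817000) = I*√13219104710034323178910/117393900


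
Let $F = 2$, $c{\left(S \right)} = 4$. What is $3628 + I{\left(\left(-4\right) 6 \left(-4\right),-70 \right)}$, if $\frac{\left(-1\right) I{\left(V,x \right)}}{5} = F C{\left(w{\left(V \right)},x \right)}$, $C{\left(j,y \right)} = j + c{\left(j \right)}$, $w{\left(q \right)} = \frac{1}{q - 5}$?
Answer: $\frac{326498}{91} \approx 3587.9$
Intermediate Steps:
$w{\left(q \right)} = \frac{1}{-5 + q}$
$C{\left(j,y \right)} = 4 + j$ ($C{\left(j,y \right)} = j + 4 = 4 + j$)
$I{\left(V,x \right)} = -40 - \frac{10}{-5 + V}$ ($I{\left(V,x \right)} = - 5 \cdot 2 \left(4 + \frac{1}{-5 + V}\right) = - 5 \left(8 + \frac{2}{-5 + V}\right) = -40 - \frac{10}{-5 + V}$)
$3628 + I{\left(\left(-4\right) 6 \left(-4\right),-70 \right)} = 3628 + \frac{10 \left(19 - 4 \left(-4\right) 6 \left(-4\right)\right)}{-5 + \left(-4\right) 6 \left(-4\right)} = 3628 + \frac{10 \left(19 - 4 \left(\left(-24\right) \left(-4\right)\right)\right)}{-5 - -96} = 3628 + \frac{10 \left(19 - 384\right)}{-5 + 96} = 3628 + \frac{10 \left(19 - 384\right)}{91} = 3628 + 10 \cdot \frac{1}{91} \left(-365\right) = 3628 - \frac{3650}{91} = \frac{326498}{91}$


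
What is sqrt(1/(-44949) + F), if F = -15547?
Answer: 2*I*sqrt(7852838688174)/44949 ≈ 124.69*I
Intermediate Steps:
sqrt(1/(-44949) + F) = sqrt(1/(-44949) - 15547) = sqrt(-1/44949 - 15547) = sqrt(-698822104/44949) = 2*I*sqrt(7852838688174)/44949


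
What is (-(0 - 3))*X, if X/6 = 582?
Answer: 10476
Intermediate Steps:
X = 3492 (X = 6*582 = 3492)
(-(0 - 3))*X = -(0 - 3)*3492 = -1*(-3)*3492 = 3*3492 = 10476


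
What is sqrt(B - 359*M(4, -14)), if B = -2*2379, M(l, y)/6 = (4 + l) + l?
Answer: I*sqrt(30606) ≈ 174.95*I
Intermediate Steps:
M(l, y) = 24 + 12*l (M(l, y) = 6*((4 + l) + l) = 6*(4 + 2*l) = 24 + 12*l)
B = -4758
sqrt(B - 359*M(4, -14)) = sqrt(-4758 - 359*(24 + 12*4)) = sqrt(-4758 - 359*(24 + 48)) = sqrt(-4758 - 359*72) = sqrt(-4758 - 25848) = sqrt(-30606) = I*sqrt(30606)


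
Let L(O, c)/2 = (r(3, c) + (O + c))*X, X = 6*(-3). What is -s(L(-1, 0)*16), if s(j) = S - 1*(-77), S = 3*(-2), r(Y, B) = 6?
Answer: -71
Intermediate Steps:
X = -18
L(O, c) = -216 - 36*O - 36*c (L(O, c) = 2*((6 + (O + c))*(-18)) = 2*((6 + O + c)*(-18)) = 2*(-108 - 18*O - 18*c) = -216 - 36*O - 36*c)
S = -6
s(j) = 71 (s(j) = -6 - 1*(-77) = -6 + 77 = 71)
-s(L(-1, 0)*16) = -1*71 = -71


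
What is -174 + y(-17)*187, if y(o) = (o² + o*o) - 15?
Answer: 105107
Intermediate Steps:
y(o) = -15 + 2*o² (y(o) = (o² + o²) - 15 = 2*o² - 15 = -15 + 2*o²)
-174 + y(-17)*187 = -174 + (-15 + 2*(-17)²)*187 = -174 + (-15 + 2*289)*187 = -174 + (-15 + 578)*187 = -174 + 563*187 = -174 + 105281 = 105107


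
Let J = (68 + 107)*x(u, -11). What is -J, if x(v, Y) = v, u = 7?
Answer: -1225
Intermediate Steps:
J = 1225 (J = (68 + 107)*7 = 175*7 = 1225)
-J = -1*1225 = -1225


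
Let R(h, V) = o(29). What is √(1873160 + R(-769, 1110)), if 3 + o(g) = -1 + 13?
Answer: √1873169 ≈ 1368.6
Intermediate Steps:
o(g) = 9 (o(g) = -3 + (-1 + 13) = -3 + 12 = 9)
R(h, V) = 9
√(1873160 + R(-769, 1110)) = √(1873160 + 9) = √1873169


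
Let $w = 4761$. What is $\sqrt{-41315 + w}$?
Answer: $7 i \sqrt{746} \approx 191.19 i$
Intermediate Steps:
$\sqrt{-41315 + w} = \sqrt{-41315 + 4761} = \sqrt{-36554} = 7 i \sqrt{746}$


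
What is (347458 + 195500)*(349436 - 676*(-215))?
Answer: 268642587408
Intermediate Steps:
(347458 + 195500)*(349436 - 676*(-215)) = 542958*(349436 + 145340) = 542958*494776 = 268642587408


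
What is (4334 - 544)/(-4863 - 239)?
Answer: -1895/2551 ≈ -0.74285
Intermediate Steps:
(4334 - 544)/(-4863 - 239) = 3790/(-5102) = 3790*(-1/5102) = -1895/2551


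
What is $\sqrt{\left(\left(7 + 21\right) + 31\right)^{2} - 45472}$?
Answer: $i \sqrt{41991} \approx 204.92 i$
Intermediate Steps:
$\sqrt{\left(\left(7 + 21\right) + 31\right)^{2} - 45472} = \sqrt{\left(28 + 31\right)^{2} - 45472} = \sqrt{59^{2} - 45472} = \sqrt{3481 - 45472} = \sqrt{-41991} = i \sqrt{41991}$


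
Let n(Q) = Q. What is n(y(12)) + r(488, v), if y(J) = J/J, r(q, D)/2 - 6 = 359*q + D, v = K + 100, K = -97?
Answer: 350403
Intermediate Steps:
v = 3 (v = -97 + 100 = 3)
r(q, D) = 12 + 2*D + 718*q (r(q, D) = 12 + 2*(359*q + D) = 12 + 2*(D + 359*q) = 12 + (2*D + 718*q) = 12 + 2*D + 718*q)
y(J) = 1
n(y(12)) + r(488, v) = 1 + (12 + 2*3 + 718*488) = 1 + (12 + 6 + 350384) = 1 + 350402 = 350403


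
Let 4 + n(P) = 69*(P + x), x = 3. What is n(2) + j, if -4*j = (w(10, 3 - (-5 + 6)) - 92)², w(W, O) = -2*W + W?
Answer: -2260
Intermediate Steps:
w(W, O) = -W
j = -2601 (j = -(-1*10 - 92)²/4 = -(-10 - 92)²/4 = -¼*(-102)² = -¼*10404 = -2601)
n(P) = 203 + 69*P (n(P) = -4 + 69*(P + 3) = -4 + 69*(3 + P) = -4 + (207 + 69*P) = 203 + 69*P)
n(2) + j = (203 + 69*2) - 2601 = (203 + 138) - 2601 = 341 - 2601 = -2260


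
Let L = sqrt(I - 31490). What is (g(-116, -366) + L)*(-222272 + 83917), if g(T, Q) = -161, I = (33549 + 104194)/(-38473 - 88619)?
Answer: 22275155 - 19765*I*sqrt(127163960221179)/9078 ≈ 2.2275e+7 - 2.4552e+7*I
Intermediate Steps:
I = -137743/127092 (I = 137743/(-127092) = 137743*(-1/127092) = -137743/127092 ≈ -1.0838)
L = I*sqrt(127163960221179)/63546 (L = sqrt(-137743/127092 - 31490) = sqrt(-4002264823/127092) = I*sqrt(127163960221179)/63546 ≈ 177.46*I)
(g(-116, -366) + L)*(-222272 + 83917) = (-161 + I*sqrt(127163960221179)/63546)*(-222272 + 83917) = (-161 + I*sqrt(127163960221179)/63546)*(-138355) = 22275155 - 19765*I*sqrt(127163960221179)/9078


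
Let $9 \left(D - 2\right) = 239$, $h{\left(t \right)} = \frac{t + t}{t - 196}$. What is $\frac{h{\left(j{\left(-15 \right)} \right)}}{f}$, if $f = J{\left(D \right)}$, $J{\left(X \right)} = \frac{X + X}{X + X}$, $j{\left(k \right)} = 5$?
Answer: $- \frac{10}{191} \approx -0.052356$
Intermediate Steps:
$h{\left(t \right)} = \frac{2 t}{-196 + t}$
$D = \frac{257}{9}$ ($D = 2 + \frac{1}{9} \cdot 239 = 2 + \frac{239}{9} = \frac{257}{9} \approx 28.556$)
$J{\left(X \right)} = 1$ ($J{\left(X \right)} = \frac{2 X}{2 X} = 2 X \frac{1}{2 X} = 1$)
$f = 1$
$\frac{h{\left(j{\left(-15 \right)} \right)}}{f} = \frac{2 \cdot 5 \frac{1}{-196 + 5}}{1} = 2 \cdot 5 \frac{1}{-191} \cdot 1 = 2 \cdot 5 \left(- \frac{1}{191}\right) 1 = \left(- \frac{10}{191}\right) 1 = - \frac{10}{191}$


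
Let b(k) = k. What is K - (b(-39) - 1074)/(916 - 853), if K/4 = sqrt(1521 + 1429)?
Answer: 53/3 + 20*sqrt(118) ≈ 234.92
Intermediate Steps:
K = 20*sqrt(118) (K = 4*sqrt(1521 + 1429) = 4*sqrt(2950) = 4*(5*sqrt(118)) = 20*sqrt(118) ≈ 217.26)
K - (b(-39) - 1074)/(916 - 853) = 20*sqrt(118) - (-39 - 1074)/(916 - 853) = 20*sqrt(118) - (-1113)/63 = 20*sqrt(118) - 1*(-53/3) = 20*sqrt(118) + 53/3 = 53/3 + 20*sqrt(118)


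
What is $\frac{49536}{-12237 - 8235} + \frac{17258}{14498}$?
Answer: $- \frac{7601399}{6183397} \approx -1.2293$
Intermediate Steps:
$\frac{49536}{-12237 - 8235} + \frac{17258}{14498} = \frac{49536}{-20472} + 17258 \cdot \frac{1}{14498} = 49536 \left(- \frac{1}{20472}\right) + \frac{8629}{7249} = - \frac{2064}{853} + \frac{8629}{7249} = - \frac{7601399}{6183397}$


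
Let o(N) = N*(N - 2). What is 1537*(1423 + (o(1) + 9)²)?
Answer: 2285519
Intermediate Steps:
o(N) = N*(-2 + N)
1537*(1423 + (o(1) + 9)²) = 1537*(1423 + (1*(-2 + 1) + 9)²) = 1537*(1423 + (1*(-1) + 9)²) = 1537*(1423 + (-1 + 9)²) = 1537*(1423 + 8²) = 1537*(1423 + 64) = 1537*1487 = 2285519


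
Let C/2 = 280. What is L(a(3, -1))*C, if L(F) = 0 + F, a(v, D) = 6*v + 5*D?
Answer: 7280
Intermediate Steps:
a(v, D) = 5*D + 6*v
L(F) = F
C = 560 (C = 2*280 = 560)
L(a(3, -1))*C = (5*(-1) + 6*3)*560 = (-5 + 18)*560 = 13*560 = 7280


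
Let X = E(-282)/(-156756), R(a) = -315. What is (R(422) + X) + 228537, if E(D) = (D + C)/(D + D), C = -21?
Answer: 6725731552315/29470128 ≈ 2.2822e+5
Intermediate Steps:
E(D) = (-21 + D)/(2*D) (E(D) = (D - 21)/(D + D) = (-21 + D)/((2*D)) = (-21 + D)*(1/(2*D)) = (-21 + D)/(2*D))
X = -101/29470128 (X = ((½)*(-21 - 282)/(-282))/(-156756) = ((½)*(-1/282)*(-303))*(-1/156756) = (101/188)*(-1/156756) = -101/29470128 ≈ -3.4272e-6)
(R(422) + X) + 228537 = (-315 - 101/29470128) + 228537 = -9283090421/29470128 + 228537 = 6725731552315/29470128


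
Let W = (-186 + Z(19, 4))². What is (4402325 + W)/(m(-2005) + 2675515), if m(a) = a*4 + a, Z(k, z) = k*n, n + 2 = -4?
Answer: 898465/533098 ≈ 1.6854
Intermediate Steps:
n = -6 (n = -2 - 4 = -6)
Z(k, z) = -6*k (Z(k, z) = k*(-6) = -6*k)
m(a) = 5*a (m(a) = 4*a + a = 5*a)
W = 90000 (W = (-186 - 6*19)² = (-186 - 114)² = (-300)² = 90000)
(4402325 + W)/(m(-2005) + 2675515) = (4402325 + 90000)/(5*(-2005) + 2675515) = 4492325/(-10025 + 2675515) = 4492325/2665490 = 4492325*(1/2665490) = 898465/533098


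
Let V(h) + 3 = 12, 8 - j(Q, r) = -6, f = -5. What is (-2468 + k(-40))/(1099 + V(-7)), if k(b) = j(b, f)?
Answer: -1227/554 ≈ -2.2148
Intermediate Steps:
j(Q, r) = 14 (j(Q, r) = 8 - 1*(-6) = 8 + 6 = 14)
V(h) = 9 (V(h) = -3 + 12 = 9)
k(b) = 14
(-2468 + k(-40))/(1099 + V(-7)) = (-2468 + 14)/(1099 + 9) = -2454/1108 = -2454*1/1108 = -1227/554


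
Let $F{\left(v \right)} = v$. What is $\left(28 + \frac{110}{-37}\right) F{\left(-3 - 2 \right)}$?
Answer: $- \frac{4630}{37} \approx -125.14$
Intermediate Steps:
$\left(28 + \frac{110}{-37}\right) F{\left(-3 - 2 \right)} = \left(28 + \frac{110}{-37}\right) \left(-3 - 2\right) = \left(28 + 110 \left(- \frac{1}{37}\right)\right) \left(-5\right) = \left(28 - \frac{110}{37}\right) \left(-5\right) = \frac{926}{37} \left(-5\right) = - \frac{4630}{37}$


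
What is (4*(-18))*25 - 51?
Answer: -1851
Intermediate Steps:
(4*(-18))*25 - 51 = -72*25 - 51 = -1800 - 51 = -1851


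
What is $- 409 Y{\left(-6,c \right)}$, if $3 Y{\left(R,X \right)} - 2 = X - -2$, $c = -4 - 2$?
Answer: $\frac{818}{3} \approx 272.67$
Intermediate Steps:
$c = -6$ ($c = -4 - 2 = -6$)
$Y{\left(R,X \right)} = \frac{4}{3} + \frac{X}{3}$ ($Y{\left(R,X \right)} = \frac{2}{3} + \frac{X - -2}{3} = \frac{2}{3} + \frac{X + 2}{3} = \frac{2}{3} + \frac{2 + X}{3} = \frac{2}{3} + \left(\frac{2}{3} + \frac{X}{3}\right) = \frac{4}{3} + \frac{X}{3}$)
$- 409 Y{\left(-6,c \right)} = - 409 \left(\frac{4}{3} + \frac{1}{3} \left(-6\right)\right) = - 409 \left(\frac{4}{3} - 2\right) = \left(-409\right) \left(- \frac{2}{3}\right) = \frac{818}{3}$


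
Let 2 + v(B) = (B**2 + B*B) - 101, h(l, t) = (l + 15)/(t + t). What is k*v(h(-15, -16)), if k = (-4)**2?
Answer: -1648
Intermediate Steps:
h(l, t) = (15 + l)/(2*t) (h(l, t) = (15 + l)/((2*t)) = (15 + l)*(1/(2*t)) = (15 + l)/(2*t))
v(B) = -103 + 2*B**2 (v(B) = -2 + ((B**2 + B*B) - 101) = -2 + ((B**2 + B**2) - 101) = -2 + (2*B**2 - 101) = -2 + (-101 + 2*B**2) = -103 + 2*B**2)
k = 16
k*v(h(-15, -16)) = 16*(-103 + 2*((1/2)*(15 - 15)/(-16))**2) = 16*(-103 + 2*((1/2)*(-1/16)*0)**2) = 16*(-103 + 2*0**2) = 16*(-103 + 2*0) = 16*(-103 + 0) = 16*(-103) = -1648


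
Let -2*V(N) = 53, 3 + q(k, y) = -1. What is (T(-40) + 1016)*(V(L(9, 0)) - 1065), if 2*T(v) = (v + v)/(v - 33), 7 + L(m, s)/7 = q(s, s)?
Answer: -80998032/73 ≈ -1.1096e+6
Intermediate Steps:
q(k, y) = -4 (q(k, y) = -3 - 1 = -4)
L(m, s) = -77 (L(m, s) = -49 + 7*(-4) = -49 - 28 = -77)
V(N) = -53/2 (V(N) = -1/2*53 = -53/2)
T(v) = v/(-33 + v) (T(v) = ((v + v)/(v - 33))/2 = ((2*v)/(-33 + v))/2 = (2*v/(-33 + v))/2 = v/(-33 + v))
(T(-40) + 1016)*(V(L(9, 0)) - 1065) = (-40/(-33 - 40) + 1016)*(-53/2 - 1065) = (-40/(-73) + 1016)*(-2183/2) = (-40*(-1/73) + 1016)*(-2183/2) = (40/73 + 1016)*(-2183/2) = (74208/73)*(-2183/2) = -80998032/73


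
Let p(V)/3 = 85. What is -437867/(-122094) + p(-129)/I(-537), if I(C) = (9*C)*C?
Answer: 4676693639/1304004618 ≈ 3.5864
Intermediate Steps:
p(V) = 255 (p(V) = 3*85 = 255)
I(C) = 9*C²
-437867/(-122094) + p(-129)/I(-537) = -437867/(-122094) + 255/((9*(-537)²)) = -437867*(-1/122094) + 255/((9*288369)) = 437867/122094 + 255/2595321 = 437867/122094 + 255*(1/2595321) = 437867/122094 + 85/865107 = 4676693639/1304004618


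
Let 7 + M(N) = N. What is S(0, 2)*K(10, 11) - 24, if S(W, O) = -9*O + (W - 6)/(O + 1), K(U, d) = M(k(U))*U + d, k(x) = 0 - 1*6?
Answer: 2356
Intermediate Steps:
k(x) = -6 (k(x) = 0 - 6 = -6)
M(N) = -7 + N
K(U, d) = d - 13*U (K(U, d) = (-7 - 6)*U + d = -13*U + d = d - 13*U)
S(W, O) = -9*O + (-6 + W)/(1 + O)
S(0, 2)*K(10, 11) - 24 = ((-6 + 0 - 9*2 - 9*2²)/(1 + 2))*(11 - 13*10) - 24 = ((-6 + 0 - 18 - 9*4)/3)*(11 - 130) - 24 = ((-6 + 0 - 18 - 36)/3)*(-119) - 24 = ((⅓)*(-60))*(-119) - 24 = -20*(-119) - 24 = 2380 - 24 = 2356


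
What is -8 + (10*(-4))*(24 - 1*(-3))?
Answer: -1088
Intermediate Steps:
-8 + (10*(-4))*(24 - 1*(-3)) = -8 - 40*(24 + 3) = -8 - 40*27 = -8 - 1080 = -1088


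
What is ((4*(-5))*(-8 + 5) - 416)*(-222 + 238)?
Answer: -5696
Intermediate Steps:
((4*(-5))*(-8 + 5) - 416)*(-222 + 238) = (-20*(-3) - 416)*16 = (60 - 416)*16 = -356*16 = -5696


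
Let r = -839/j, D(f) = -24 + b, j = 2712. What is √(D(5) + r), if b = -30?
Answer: I*√99860586/1356 ≈ 7.3695*I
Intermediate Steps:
D(f) = -54 (D(f) = -24 - 30 = -54)
r = -839/2712 ≈ -0.30937
√(D(5) + r) = √(-54 - 839/2712) = √(-147287/2712) = I*√99860586/1356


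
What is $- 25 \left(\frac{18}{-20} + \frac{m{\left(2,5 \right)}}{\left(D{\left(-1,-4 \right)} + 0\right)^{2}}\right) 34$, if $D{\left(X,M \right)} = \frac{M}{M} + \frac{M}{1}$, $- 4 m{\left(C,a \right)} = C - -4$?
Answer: $\frac{2720}{3} \approx 906.67$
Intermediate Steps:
$m{\left(C,a \right)} = -1 - \frac{C}{4}$ ($m{\left(C,a \right)} = - \frac{C - -4}{4} = - \frac{C + 4}{4} = - \frac{4 + C}{4} = -1 - \frac{C}{4}$)
$D{\left(X,M \right)} = 1 + M$ ($D{\left(X,M \right)} = 1 + M 1 = 1 + M$)
$- 25 \left(\frac{18}{-20} + \frac{m{\left(2,5 \right)}}{\left(D{\left(-1,-4 \right)} + 0\right)^{2}}\right) 34 = - 25 \left(\frac{18}{-20} + \frac{-1 - \frac{1}{2}}{\left(\left(1 - 4\right) + 0\right)^{2}}\right) 34 = - 25 \left(18 \left(- \frac{1}{20}\right) + \frac{-1 - \frac{1}{2}}{\left(-3 + 0\right)^{2}}\right) 34 = - 25 \left(- \frac{9}{10} - \frac{3}{2 \left(-3\right)^{2}}\right) 34 = - 25 \left(- \frac{9}{10} - \frac{3}{2 \cdot 9}\right) 34 = - 25 \left(- \frac{9}{10} - \frac{1}{6}\right) 34 = \left(-25\right) \left(- \frac{16}{15}\right) 34 = \frac{80}{3} \cdot 34 = \frac{2720}{3}$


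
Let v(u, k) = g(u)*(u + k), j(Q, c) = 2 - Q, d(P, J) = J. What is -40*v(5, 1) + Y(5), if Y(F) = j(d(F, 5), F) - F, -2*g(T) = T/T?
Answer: 112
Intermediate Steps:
g(T) = -1/2 (g(T) = -T/(2*T) = -1/2*1 = -1/2)
v(u, k) = -k/2 - u/2 (v(u, k) = -(u + k)/2 = -(k + u)/2 = -k/2 - u/2)
Y(F) = -3 - F (Y(F) = (2 - 1*5) - F = (2 - 5) - F = -3 - F)
-40*v(5, 1) + Y(5) = -40*(-1/2*1 - 1/2*5) + (-3 - 1*5) = -40*(-1/2 - 5/2) + (-3 - 5) = -40*(-3) - 8 = 120 - 8 = 112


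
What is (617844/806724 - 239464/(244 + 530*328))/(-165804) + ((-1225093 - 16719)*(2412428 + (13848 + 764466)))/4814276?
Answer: -106572441523439985560797/129487652822292788 ≈ -8.2303e+5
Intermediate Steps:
(617844/806724 - 239464/(244 + 530*328))/(-165804) + ((-1225093 - 16719)*(2412428 + (13848 + 764466)))/4814276 = (617844*(1/806724) - 239464/(244 + 173840))*(-1/165804) - 1241812*(2412428 + 778314)*(1/4814276) = (51487/67227 - 239464/174084)*(-1/165804) - 1241812*3190742*(1/4814276) = (51487/67227 - 239464*1/174084)*(-1/165804) - 3962301704504*1/4814276 = (51487/67227 - 59866/43521)*(-1/165804) - 5931589378/7207 = -198205095/325087363*(-1/165804) - 5931589378/7207 = 66068365/17966928378284 - 5931589378/7207 = -106572441523439985560797/129487652822292788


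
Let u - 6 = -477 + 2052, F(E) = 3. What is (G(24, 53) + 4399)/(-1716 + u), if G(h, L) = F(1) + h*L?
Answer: -5674/135 ≈ -42.030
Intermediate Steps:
G(h, L) = 3 + L*h (G(h, L) = 3 + h*L = 3 + L*h)
u = 1581 (u = 6 + (-477 + 2052) = 6 + 1575 = 1581)
(G(24, 53) + 4399)/(-1716 + u) = ((3 + 53*24) + 4399)/(-1716 + 1581) = ((3 + 1272) + 4399)/(-135) = (1275 + 4399)*(-1/135) = 5674*(-1/135) = -5674/135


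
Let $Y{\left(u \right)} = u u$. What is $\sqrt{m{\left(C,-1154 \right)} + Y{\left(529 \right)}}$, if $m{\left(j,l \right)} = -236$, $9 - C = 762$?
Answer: $\sqrt{279605} \approx 528.78$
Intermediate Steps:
$C = -753$ ($C = 9 - 762 = -753$)
$Y{\left(u \right)} = u^{2}$
$\sqrt{m{\left(C,-1154 \right)} + Y{\left(529 \right)}} = \sqrt{-236 + 529^{2}} = \sqrt{-236 + 279841} = \sqrt{279605}$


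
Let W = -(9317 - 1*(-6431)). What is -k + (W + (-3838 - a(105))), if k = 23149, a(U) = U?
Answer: -42840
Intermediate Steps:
W = -15748 (W = -(9317 + 6431) = -1*15748 = -15748)
-k + (W + (-3838 - a(105))) = -1*23149 + (-15748 + (-3838 - 1*105)) = -23149 + (-15748 + (-3838 - 105)) = -23149 + (-15748 - 3943) = -23149 - 19691 = -42840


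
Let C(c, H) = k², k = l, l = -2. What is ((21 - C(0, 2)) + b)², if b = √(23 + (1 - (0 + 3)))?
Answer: (17 + √21)² ≈ 465.81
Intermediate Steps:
k = -2
C(c, H) = 4 (C(c, H) = (-2)² = 4)
b = √21 (b = √(23 + (1 - 1*3)) = √(23 + (1 - 3)) = √(23 - 2) = √21 ≈ 4.5826)
((21 - C(0, 2)) + b)² = ((21 - 1*4) + √21)² = ((21 - 4) + √21)² = (17 + √21)²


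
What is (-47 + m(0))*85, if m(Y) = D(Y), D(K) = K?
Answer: -3995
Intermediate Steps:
m(Y) = Y
(-47 + m(0))*85 = (-47 + 0)*85 = -47*85 = -3995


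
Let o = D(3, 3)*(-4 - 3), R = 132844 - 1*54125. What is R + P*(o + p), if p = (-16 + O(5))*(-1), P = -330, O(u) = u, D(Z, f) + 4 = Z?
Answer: 72779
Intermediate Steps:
D(Z, f) = -4 + Z
R = 78719 (R = 132844 - 54125 = 78719)
o = 7 (o = (-4 + 3)*(-4 - 3) = -1*(-7) = 7)
p = 11 (p = (-16 + 5)*(-1) = -11*(-1) = 11)
R + P*(o + p) = 78719 - 330*(7 + 11) = 78719 - 330*18 = 78719 - 5940 = 72779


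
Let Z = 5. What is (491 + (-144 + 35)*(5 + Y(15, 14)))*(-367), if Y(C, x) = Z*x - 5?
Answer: 2620013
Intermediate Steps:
Y(C, x) = -5 + 5*x (Y(C, x) = 5*x - 5 = -5 + 5*x)
(491 + (-144 + 35)*(5 + Y(15, 14)))*(-367) = (491 + (-144 + 35)*(5 + (-5 + 5*14)))*(-367) = (491 - 109*(5 + (-5 + 70)))*(-367) = (491 - 109*(5 + 65))*(-367) = (491 - 109*70)*(-367) = (491 - 7630)*(-367) = -7139*(-367) = 2620013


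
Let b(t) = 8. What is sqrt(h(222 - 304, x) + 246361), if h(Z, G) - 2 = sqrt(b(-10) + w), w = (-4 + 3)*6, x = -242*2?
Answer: sqrt(246363 + sqrt(2)) ≈ 496.35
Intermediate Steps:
x = -484
w = -6 (w = -1*6 = -6)
h(Z, G) = 2 + sqrt(2) (h(Z, G) = 2 + sqrt(8 - 6) = 2 + sqrt(2))
sqrt(h(222 - 304, x) + 246361) = sqrt((2 + sqrt(2)) + 246361) = sqrt(246363 + sqrt(2))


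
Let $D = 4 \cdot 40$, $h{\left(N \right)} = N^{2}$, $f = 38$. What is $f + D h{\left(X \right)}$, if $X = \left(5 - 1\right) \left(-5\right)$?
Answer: $64038$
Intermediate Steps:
$X = -20$ ($X = 4 \left(-5\right) = -20$)
$D = 160$
$f + D h{\left(X \right)} = 38 + 160 \left(-20\right)^{2} = 38 + 160 \cdot 400 = 38 + 64000 = 64038$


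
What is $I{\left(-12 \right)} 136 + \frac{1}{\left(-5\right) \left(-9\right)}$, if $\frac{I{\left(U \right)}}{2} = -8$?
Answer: $- \frac{97919}{45} \approx -2176.0$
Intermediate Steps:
$I{\left(U \right)} = -16$ ($I{\left(U \right)} = 2 \left(-8\right) = -16$)
$I{\left(-12 \right)} 136 + \frac{1}{\left(-5\right) \left(-9\right)} = \left(-16\right) 136 + \frac{1}{\left(-5\right) \left(-9\right)} = -2176 + \frac{1}{45} = - \frac{97919}{45}$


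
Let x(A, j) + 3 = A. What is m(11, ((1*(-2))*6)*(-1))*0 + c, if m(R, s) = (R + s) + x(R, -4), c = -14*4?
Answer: -56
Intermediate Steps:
x(A, j) = -3 + A
c = -56
m(R, s) = -3 + s + 2*R (m(R, s) = (R + s) + (-3 + R) = -3 + s + 2*R)
m(11, ((1*(-2))*6)*(-1))*0 + c = (-3 + ((1*(-2))*6)*(-1) + 2*11)*0 - 56 = (-3 - 2*6*(-1) + 22)*0 - 56 = (-3 - 12*(-1) + 22)*0 - 56 = (-3 + 12 + 22)*0 - 56 = 31*0 - 56 = 0 - 56 = -56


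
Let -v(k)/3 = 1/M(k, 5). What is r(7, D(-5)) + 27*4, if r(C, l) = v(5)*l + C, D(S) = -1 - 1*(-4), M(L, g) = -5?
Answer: 584/5 ≈ 116.80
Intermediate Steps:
D(S) = 3 (D(S) = -1 + 4 = 3)
v(k) = ⅗ (v(k) = -3/(-5) = -3*(-⅕) = ⅗)
r(C, l) = C + 3*l/5 (r(C, l) = 3*l/5 + C = C + 3*l/5)
r(7, D(-5)) + 27*4 = (7 + (⅗)*3) + 27*4 = (7 + 9/5) + 108 = 44/5 + 108 = 584/5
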